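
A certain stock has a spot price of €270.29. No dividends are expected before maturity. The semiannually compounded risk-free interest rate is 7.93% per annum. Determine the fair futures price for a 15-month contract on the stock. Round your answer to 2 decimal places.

F = S · (1+r/2)^(2T)
= 270.29 × 1.102092
F = €297.88

€297.88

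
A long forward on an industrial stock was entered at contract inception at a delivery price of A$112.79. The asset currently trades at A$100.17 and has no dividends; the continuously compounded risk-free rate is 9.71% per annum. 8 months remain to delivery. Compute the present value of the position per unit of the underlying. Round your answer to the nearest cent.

-A$5.55

Current fair forward for the remaining 8 months: F = S·e^(r·T), r = 0.0971
F = 100.17 · e^(0.0971 × 8/12) = 100.17 × 1.066874 = 106.8688
Value of long forward = (F − K)·e^(−rT) = (106.8688 − 112.79) · e^(−0.0971·8/12)
= -5.9212 × 0.937317 = -5.55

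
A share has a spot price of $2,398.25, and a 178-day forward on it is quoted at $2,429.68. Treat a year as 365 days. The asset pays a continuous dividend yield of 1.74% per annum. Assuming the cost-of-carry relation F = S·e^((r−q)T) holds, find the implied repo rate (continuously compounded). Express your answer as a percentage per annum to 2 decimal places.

4.41%

From F = S·e^((r−q)T): (r − q) = ln(F/S)/T
ln(2429.68/2398.25) = ln(1.013105) = 0.013020
(r − q) = 0.013020 / (178/365) = 0.026698
r = ln(F/S)/T + q = 0.026698 + 0.0174 = 0.044098
r = 4.41%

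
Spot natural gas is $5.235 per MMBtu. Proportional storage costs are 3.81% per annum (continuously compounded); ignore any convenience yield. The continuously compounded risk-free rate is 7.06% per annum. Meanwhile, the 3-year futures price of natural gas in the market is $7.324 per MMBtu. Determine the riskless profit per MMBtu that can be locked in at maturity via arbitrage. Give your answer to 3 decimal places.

Fair futures: F* = S·e^(carry·T), with carry = (r + u) = 0.0706 + 0.0381 = 0.1087
F* = 5.235 · e^(0.1087 × 3) = 5.235 · e^0.326100 = 5.235 × 1.385554 = $7.2534
Market $7.324 > fair $7.2534: forward overpriced → cash-and-carry (buy spot, short the forward).
At maturity, profit = |F_mkt − F*| = |7.324 − 7.2534| = $0.071 per MMBtu

$0.071 per MMBtu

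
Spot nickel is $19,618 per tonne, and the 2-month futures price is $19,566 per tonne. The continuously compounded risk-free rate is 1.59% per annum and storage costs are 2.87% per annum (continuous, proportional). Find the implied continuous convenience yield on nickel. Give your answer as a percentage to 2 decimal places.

F = S·e^((r+u−y)T) ⇒ (r+u−y) = ln(F/S)/T
ln(19566/19618) = -0.002654; /T ⇒ -0.015924
y = r + u − ln(F/S)/T = 0.0159 + 0.0287 + 0.015924 = 0.060524
y = 6.05%

6.05%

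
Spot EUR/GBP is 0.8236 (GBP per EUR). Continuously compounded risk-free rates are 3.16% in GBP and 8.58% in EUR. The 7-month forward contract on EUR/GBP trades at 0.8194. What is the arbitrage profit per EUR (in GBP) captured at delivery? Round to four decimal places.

Fair forward: F* = S·e^(carry·T), with carry = (r_GBP − r_EUR) = 0.0316 − 0.0858 = -0.0542
F* = 0.8236 · e^(-0.0542 × 7/12) = 0.8236 · e^-0.031617 = 0.8236 × 0.968878 = 0.7980
Market 0.8194 > fair 0.7980: forward overpriced → cash-and-carry (buy spot, short the forward).
At maturity, profit = |F_mkt − F*| = |0.8194 − 0.7980| = 0.0214 per EUR (in GBP)

0.0214 per EUR (in GBP)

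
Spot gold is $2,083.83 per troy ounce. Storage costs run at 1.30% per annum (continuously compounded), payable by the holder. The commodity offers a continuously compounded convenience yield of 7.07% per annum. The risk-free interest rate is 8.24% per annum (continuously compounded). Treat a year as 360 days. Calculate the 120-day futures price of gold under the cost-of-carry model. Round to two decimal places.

$2,101.06 per troy ounce

Net carry = r + u − y = 0.0824 + 0.0130 − 0.0707 = 0.0247
F = S·e^((r+u−y)T) = 2083.83 · e^(0.0247 × 120/360) = 2083.83 · e^0.00823333
= 2083.83 × 1.00826732 = $2,101.06 per troy ounce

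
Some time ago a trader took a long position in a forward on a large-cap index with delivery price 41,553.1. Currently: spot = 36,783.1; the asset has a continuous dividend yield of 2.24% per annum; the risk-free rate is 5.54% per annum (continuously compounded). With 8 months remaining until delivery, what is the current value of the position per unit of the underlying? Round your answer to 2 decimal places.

-3808.51

Current fair forward for the remaining 8 months: F = S·e^((r − q)·T), (r − q) = 0.0554 − 0.0224 = 0.0330
F = 36783.1 · e^(0.0330 × 8/12) = 36783.1 × 1.02224378 = 37601.2952
Value of long forward = (F − K)·e^(−rT) = (37601.2952 − 41553.1) · e^(−0.0554·8/12)
= -3951.8048 × 0.96374038 = -3808.51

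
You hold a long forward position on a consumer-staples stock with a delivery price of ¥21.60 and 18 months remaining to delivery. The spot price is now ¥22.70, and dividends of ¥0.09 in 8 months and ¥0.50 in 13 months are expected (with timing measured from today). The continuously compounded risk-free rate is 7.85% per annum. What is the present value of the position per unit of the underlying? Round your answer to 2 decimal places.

PV(remaining dividends) I = 0.09·e^(−0.0785·8/12) + 0.50·e^(−0.0785·13/12) = 0.5446
Current forward F = (S − I)·e^(rT) = (22.70 − 0.5446)·e^(0.0785·18/12) = 22.1554 × 1.124963 = 24.9240
Value (long) = (F − K)·e^(−rT) = (24.9240 − 21.60) × 0.888918 = 2.9548
Value = ¥2.95

¥2.95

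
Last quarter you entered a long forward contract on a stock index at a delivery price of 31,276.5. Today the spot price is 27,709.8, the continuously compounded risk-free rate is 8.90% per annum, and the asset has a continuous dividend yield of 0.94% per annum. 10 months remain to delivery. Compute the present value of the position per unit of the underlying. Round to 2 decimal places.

Current fair forward for the remaining 10 months: F = S·e^((r − q)·T), (r − q) = 0.0890 − 0.0094 = 0.0796
F = 27709.8 · e^(0.0796 × 10/12) = 27709.8 × 1.06858285 = 29610.2171
Value of long forward = (F − K)·e^(−rT) = (29610.2171 − 31276.5) · e^(−0.0890·10/12)
= -1666.2829 × 0.92851693 = -1547.17

-1547.17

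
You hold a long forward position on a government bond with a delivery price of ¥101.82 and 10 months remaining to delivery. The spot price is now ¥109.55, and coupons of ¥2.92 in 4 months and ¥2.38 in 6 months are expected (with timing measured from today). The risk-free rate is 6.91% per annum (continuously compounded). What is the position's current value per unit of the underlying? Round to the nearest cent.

PV(remaining coupons) I = 2.92·e^(−0.0691·4/12) + 2.38·e^(−0.0691·6/12) = 5.1527
Current forward F = (S − I)·e^(rT) = (109.55 − 5.1527)·e^(0.0691·10/12) = 104.3973 × 1.059274 = 110.5853
Value (long) = (F − K)·e^(−rT) = (110.5853 − 101.82) × 0.944043 = 8.2748
Value = ¥8.27

¥8.27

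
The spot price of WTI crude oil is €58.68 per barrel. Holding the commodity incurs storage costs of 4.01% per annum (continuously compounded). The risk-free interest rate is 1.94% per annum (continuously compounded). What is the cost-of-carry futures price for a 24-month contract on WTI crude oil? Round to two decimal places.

Net carry = r + u − y = 0.0194 + 0.0401 − 0.0000 = 0.0595
F = S·e^((r+u−y)T) = 58.68 · e^(0.0595 × 24/12) = 58.68 · e^0.119000
= 58.68 × 1.126370 = €66.10 per barrel

€66.10 per barrel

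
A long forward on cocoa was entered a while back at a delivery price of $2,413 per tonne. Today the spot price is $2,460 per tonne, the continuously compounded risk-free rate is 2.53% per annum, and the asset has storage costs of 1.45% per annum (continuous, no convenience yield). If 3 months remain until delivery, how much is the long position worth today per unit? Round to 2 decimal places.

$71.15 per tonne

Current fair forward for the remaining 3 months: F = S·e^((r + u)·T), (r + u) = 0.0253 + 0.0145 = 0.0398
F = 2460 · e^(0.0398 × 3/12) = 2460 × 1.00999967 = 2484.5992
Value of long forward = (F − K)·e^(−rT) = (2484.5992 − 2413) · e^(−0.0253·3/12)
= 71.5992 × 0.99369496 = 71.15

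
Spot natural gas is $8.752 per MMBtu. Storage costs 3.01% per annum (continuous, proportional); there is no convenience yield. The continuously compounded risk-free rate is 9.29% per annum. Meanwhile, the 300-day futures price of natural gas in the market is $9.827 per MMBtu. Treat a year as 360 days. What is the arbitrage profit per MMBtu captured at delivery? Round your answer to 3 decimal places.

$0.130 per MMBtu

Fair futures: F* = S·e^(carry·T), with carry = (r + u) = 0.0929 + 0.0301 = 0.1230
F* = 8.752 · e^(0.1230 × 300/360) = 8.752 · e^0.102500 = 8.752 × 1.107937 = $9.6967
Market $9.827 > fair $9.6967: forward overpriced → cash-and-carry (buy spot, short the forward).
At maturity, profit = |F_mkt − F*| = |9.827 − 9.6967| = $0.130 per MMBtu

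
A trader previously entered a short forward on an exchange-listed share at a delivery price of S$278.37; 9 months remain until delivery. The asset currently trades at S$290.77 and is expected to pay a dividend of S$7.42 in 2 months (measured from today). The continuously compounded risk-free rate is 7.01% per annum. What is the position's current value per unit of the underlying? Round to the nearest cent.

PV(remaining dividends) I = 7.42·e^(−0.0701·2/12) = 7.3338
Current forward F = (S − I)·e^(rT) = (290.77 − 7.3338)·e^(0.0701·9/12) = 283.4362 × 1.053982 = 298.7367
Value (long) = (F − K)·e^(−rT) = (298.7367 − 278.37) × 0.948783 = 19.3236
Short position value = −(long value) = -S$19.32

-S$19.32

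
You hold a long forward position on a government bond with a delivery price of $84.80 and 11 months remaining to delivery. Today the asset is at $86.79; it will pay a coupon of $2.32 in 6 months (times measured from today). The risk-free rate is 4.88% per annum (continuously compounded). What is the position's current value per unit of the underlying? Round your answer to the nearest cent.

PV(remaining coupons) I = 2.32·e^(−0.0488·6/12) = 2.2641
Current forward F = (S − I)·e^(rT) = (86.79 − 2.2641)·e^(0.0488·11/12) = 84.5259 × 1.045749 = 88.3929
Value (long) = (F − K)·e^(−rT) = (88.3929 − 84.80) × 0.956252 = 3.4357
Value = $3.44

$3.44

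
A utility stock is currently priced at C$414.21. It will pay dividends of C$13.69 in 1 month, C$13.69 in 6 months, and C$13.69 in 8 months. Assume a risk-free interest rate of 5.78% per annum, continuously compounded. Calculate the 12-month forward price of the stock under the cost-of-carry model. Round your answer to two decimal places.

PV(dividends) I = 13.69·e^(−0.0578·1/12) + 13.69·e^(−0.0578·6/12) + 13.69·e^(−0.0578·8/12)
I = 13.6242 + 13.3000 + 13.1725 = 40.0967
F = (S − I)·e^(rT) = (414.21 − 40.0967) · e^(0.0578·12/12)
= 374.1133 · e^0.057800 = 374.1133 × 1.059503 = C$396.37

C$396.37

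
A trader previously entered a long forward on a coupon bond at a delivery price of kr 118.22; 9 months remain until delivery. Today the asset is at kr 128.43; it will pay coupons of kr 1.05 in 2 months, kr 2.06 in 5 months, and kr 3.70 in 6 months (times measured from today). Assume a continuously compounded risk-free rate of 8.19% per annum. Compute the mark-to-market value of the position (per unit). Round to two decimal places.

PV(remaining coupons) I = 1.05·e^(−0.0819·2/12) + 2.06·e^(−0.0819·5/12) + 3.70·e^(−0.0819·6/12) = 6.5782
Current forward F = (S − I)·e^(rT) = (128.43 − 6.5782)·e^(0.0819·9/12) = 121.8518 × 1.063351 = 129.5712
Value (long) = (F − K)·e^(−rT) = (129.5712 − 118.22) × 0.940423 = 10.6749
Value = kr 10.67

kr 10.67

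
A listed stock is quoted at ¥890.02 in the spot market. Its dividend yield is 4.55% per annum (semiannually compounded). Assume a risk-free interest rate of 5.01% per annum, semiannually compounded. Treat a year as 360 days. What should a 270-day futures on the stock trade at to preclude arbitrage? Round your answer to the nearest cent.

F = S · (1+r/2)^(2T) / (1+q/2)^(2T)
= 890.02 × 1.037809 / 1.034318 = 890.02 × 1.003375
F = ¥893.02

¥893.02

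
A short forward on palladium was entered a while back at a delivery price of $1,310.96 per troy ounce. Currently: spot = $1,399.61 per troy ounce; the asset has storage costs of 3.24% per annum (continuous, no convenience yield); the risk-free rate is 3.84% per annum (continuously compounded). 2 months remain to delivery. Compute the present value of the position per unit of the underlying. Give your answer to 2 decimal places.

Current fair forward for the remaining 2 months: F = S·e^((r + u)·T), (r + u) = 0.0384 + 0.0324 = 0.0708
F = 1399.61 · e^(0.0708 × 2/12) = 1399.61 × 1.01186989 = 1416.2232
Value of long forward = (F − K)·e^(−rT) = (1416.2232 − 1310.96) · e^(−0.0384·2/12)
= 105.2632 × 0.99362044 = 104.59
Short position value = −(long value) = -$104.59

-$104.59 per troy ounce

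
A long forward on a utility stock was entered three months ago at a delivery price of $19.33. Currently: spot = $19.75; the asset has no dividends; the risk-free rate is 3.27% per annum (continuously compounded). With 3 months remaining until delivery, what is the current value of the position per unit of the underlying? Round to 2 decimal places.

$0.58

Current fair forward for the remaining 3 months: F = S·e^(r·T), r = 0.0327
F = 19.75 · e^(0.0327 × 3/12) = 19.75 × 1.008209 = 19.9121
Value of long forward = (F − K)·e^(−rT) = (19.9121 − 19.33) · e^(−0.0327·3/12)
= 0.5821 × 0.991858 = 0.58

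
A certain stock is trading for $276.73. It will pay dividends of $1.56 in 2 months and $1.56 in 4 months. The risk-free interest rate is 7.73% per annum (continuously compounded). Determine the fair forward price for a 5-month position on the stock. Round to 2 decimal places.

PV(dividends) I = 1.56·e^(−0.0773·2/12) + 1.56·e^(−0.0773·4/12)
I = 1.5400 + 1.5203 = 3.0603
F = (S − I)·e^(rT) = (276.73 − 3.0603) · e^(0.0773·5/12)
= 273.6697 · e^0.032208 = 273.6697 × 1.032732 = $282.63

$282.63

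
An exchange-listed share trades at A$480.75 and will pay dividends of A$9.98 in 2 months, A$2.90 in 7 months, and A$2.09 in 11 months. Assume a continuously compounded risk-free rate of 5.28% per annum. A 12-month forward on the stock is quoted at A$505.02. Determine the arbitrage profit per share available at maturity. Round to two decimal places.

PV(dividends) I = 9.98·e^(−0.0528·2/12) + 2.90·e^(−0.0528·7/12) + 2.09·e^(−0.0528·11/12) = 14.6959
Fair forward F* = (S − I)·e^(rT) = (480.75 − 14.6959)·e^0.052800 = 466.0541 × 1.054219 = 491.3231
Market A$505.02 > fair 491.3231: forward overpriced → cash-and-carry (borrow at r, buy the stock and collect the dividends, short the forward).
Profit at T = |F_mkt − F*| = |505.02 − 491.3231| = A$13.70 per share

A$13.70 per share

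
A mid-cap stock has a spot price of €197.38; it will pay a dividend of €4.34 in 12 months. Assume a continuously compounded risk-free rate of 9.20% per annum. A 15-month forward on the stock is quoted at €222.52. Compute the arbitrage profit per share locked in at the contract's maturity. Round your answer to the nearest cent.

PV(dividends) I = 4.34·e^(−0.0920·12/12) = 3.9585
Fair forward F* = (S − I)·e^(rT) = (197.38 − 3.9585)·e^0.115000 = 193.4215 × 1.121873 = 216.9944
Market €222.52 > fair 216.9944: forward overpriced → cash-and-carry (borrow at r, buy the stock and collect the dividends, short the forward).
Profit at T = |F_mkt − F*| = |222.52 − 216.9944| = €5.53 per share

€5.53 per share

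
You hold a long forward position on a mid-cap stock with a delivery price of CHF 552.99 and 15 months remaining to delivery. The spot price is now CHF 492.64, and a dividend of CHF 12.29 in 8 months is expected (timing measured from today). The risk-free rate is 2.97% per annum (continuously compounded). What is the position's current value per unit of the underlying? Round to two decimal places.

-CHF 52.25

PV(remaining dividends) I = 12.29·e^(−0.0297·8/12) = 12.0491
Current forward F = (S − I)·e^(rT) = (492.64 − 12.0491)·e^(0.0297·15/12) = 480.5909 × 1.037823 = 498.7683
Value (long) = (F − K)·e^(−rT) = (498.7683 − 552.99) × 0.963556 = -52.2456
Value = -CHF 52.25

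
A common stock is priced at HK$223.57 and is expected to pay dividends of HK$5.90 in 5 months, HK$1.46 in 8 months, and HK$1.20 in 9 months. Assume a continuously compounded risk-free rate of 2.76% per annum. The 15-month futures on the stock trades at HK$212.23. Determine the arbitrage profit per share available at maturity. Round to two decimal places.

PV(dividends) I = 5.90·e^(−0.0276·5/12) + 1.46·e^(−0.0276·8/12) + 1.20·e^(−0.0276·9/12) = 8.4413
Fair futures F* = (S − I)·e^(rT) = (223.57 − 8.4413)·e^0.034500 = 215.1287 × 1.035102 = 222.6801
Market HK$212.23 < fair 222.6801: forward underpriced → reverse cash-and-carry (short the stock, invest proceeds at r, pay the dividends, go long the forward).
Profit at T = |F_mkt − F*| = |212.23 − 222.6801| = HK$10.45 per share

HK$10.45 per share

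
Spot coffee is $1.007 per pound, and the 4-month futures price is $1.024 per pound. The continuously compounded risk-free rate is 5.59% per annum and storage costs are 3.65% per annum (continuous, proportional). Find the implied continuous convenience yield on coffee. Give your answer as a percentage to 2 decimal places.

F = S·e^((r+u−y)T) ⇒ (r+u−y) = ln(F/S)/T
ln(1.024/1.007) = 0.016741; /T ⇒ 0.050223
y = r + u − ln(F/S)/T = 0.0559 + 0.0365 − 0.050223 = 0.042177
y = 4.22%

4.22%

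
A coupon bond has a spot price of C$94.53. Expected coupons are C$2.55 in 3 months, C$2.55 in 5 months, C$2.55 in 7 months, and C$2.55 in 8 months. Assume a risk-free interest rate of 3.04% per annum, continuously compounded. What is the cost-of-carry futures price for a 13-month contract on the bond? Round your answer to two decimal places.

C$87.31

PV(coupons) I = 2.55·e^(−0.0304·3/12) + 2.55·e^(−0.0304·5/12) + 2.55·e^(−0.0304·7/12) + 2.55·e^(−0.0304·8/12)
I = 2.5307 + 2.5179 + 2.5052 + 2.4988 = 10.0526
F = (S − I)·e^(rT) = (94.53 − 10.0526) · e^(0.0304·13/12)
= 84.4774 · e^0.032933 = 84.4774 × 1.033481 = C$87.31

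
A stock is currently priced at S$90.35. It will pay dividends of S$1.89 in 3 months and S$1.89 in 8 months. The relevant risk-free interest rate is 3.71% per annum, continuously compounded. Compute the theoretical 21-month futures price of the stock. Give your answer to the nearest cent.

PV(dividends) I = 1.89·e^(−0.0371·3/12) + 1.89·e^(−0.0371·8/12)
I = 1.8726 + 1.8438 = 3.7164
F = (S − I)·e^(rT) = (90.35 − 3.7164) · e^(0.0371·21/12)
= 86.6336 · e^0.064925 = 86.6336 × 1.067079 = S$92.44

S$92.44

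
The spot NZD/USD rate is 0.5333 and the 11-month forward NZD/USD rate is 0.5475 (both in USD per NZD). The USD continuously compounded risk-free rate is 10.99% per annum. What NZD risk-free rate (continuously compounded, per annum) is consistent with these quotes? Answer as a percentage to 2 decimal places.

F = S·e^((r_USD − r_NZD)T) ⇒ r_NZD = r_USD − ln(F/S)/T
ln(0.5475/0.5333) = 0.026278; /(11/12) = 0.028667
r_NZD = 0.1099 − 0.028667 = 0.081233
r_NZD = 8.12%

8.12%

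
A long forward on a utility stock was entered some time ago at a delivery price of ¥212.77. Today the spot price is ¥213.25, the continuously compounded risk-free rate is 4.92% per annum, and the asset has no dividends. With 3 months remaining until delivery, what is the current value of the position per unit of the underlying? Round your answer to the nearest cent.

¥3.08

Current fair forward for the remaining 3 months: F = S·e^(r·T), r = 0.0492
F = 213.25 · e^(0.0492 × 3/12) = 213.25 × 1.012376 = 215.8892
Value of long forward = (F − K)·e^(−rT) = (215.8892 − 212.77) · e^(−0.0492·3/12)
= 3.1192 × 0.987775 = 3.08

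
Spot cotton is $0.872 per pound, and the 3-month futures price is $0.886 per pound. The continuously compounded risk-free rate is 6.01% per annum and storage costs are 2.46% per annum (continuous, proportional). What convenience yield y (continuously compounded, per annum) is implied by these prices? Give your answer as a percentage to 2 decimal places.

F = S·e^((r+u−y)T) ⇒ (r+u−y) = ln(F/S)/T
ln(0.886/0.872) = 0.015928; /T ⇒ 0.063712
y = r + u − ln(F/S)/T = 0.0601 + 0.0246 − 0.063712 = 0.020988
y = 2.10%

2.10%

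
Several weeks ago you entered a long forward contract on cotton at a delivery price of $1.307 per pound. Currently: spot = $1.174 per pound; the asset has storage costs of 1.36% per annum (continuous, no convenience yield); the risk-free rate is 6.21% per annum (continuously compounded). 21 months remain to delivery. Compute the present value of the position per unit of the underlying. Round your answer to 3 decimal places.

$0.030 per pound

Current fair forward for the remaining 21 months: F = S·e^((r + u)·T), (r + u) = 0.0621 + 0.0136 = 0.0757
F = 1.174 · e^(0.0757 × 21/12) = 1.174 × 1.141650 = 1.3403
Value of long forward = (F − K)·e^(−rT) = (1.3403 − 1.307) · e^(−0.0621·21/12)
= 0.0333 × 0.897022 = 0.030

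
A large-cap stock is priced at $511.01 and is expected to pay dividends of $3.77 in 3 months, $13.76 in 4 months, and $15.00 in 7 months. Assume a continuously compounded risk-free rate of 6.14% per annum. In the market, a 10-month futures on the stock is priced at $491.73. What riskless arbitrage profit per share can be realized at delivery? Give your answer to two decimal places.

PV(dividends) I = 3.77·e^(−0.0614·3/12) + 13.76·e^(−0.0614·4/12) + 15.00·e^(−0.0614·7/12) = 31.6661
Fair futures F* = (S − I)·e^(rT) = (511.01 − 31.6661)·e^0.051167 = 479.3439 × 1.052499 = 504.5090
Market $491.73 < fair 504.5090: forward underpriced → reverse cash-and-carry (short the stock, invest proceeds at r, pay the dividends, go long the forward).
Profit at T = |F_mkt − F*| = |491.73 − 504.5090| = $12.78 per share

$12.78 per share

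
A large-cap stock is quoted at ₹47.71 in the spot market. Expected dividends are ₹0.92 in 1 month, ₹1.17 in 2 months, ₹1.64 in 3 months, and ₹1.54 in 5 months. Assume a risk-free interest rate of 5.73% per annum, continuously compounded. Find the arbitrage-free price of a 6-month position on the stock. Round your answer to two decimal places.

₹43.75

PV(dividends) I = 0.92·e^(−0.0573·1/12) + 1.17·e^(−0.0573·2/12) + 1.64·e^(−0.0573·3/12) + 1.54·e^(−0.0573·5/12)
I = 0.9156 + 1.1589 + 1.6167 + 1.5037 = 5.1949
F = (S − I)·e^(rT) = (47.71 − 5.1949) · e^(0.0573·6/12)
= 42.5151 · e^0.028650 = 42.5151 × 1.029064 = ₹43.75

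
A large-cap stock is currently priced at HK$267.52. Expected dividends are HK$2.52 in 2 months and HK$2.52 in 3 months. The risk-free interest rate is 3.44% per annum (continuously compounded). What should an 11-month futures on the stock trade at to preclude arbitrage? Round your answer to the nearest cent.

PV(dividends) I = 2.52·e^(−0.0344·2/12) + 2.52·e^(−0.0344·3/12)
I = 2.5056 + 2.4984 = 5.0040
F = (S − I)·e^(rT) = (267.52 − 5.0040) · e^(0.0344·11/12)
= 262.5160 · e^0.031533 = 262.5160 × 1.032035 = HK$270.93

HK$270.93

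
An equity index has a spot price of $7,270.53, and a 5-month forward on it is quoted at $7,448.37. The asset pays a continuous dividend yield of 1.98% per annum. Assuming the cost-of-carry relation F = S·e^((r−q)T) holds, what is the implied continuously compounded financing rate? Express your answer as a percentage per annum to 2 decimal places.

7.78%

From F = S·e^((r−q)T): (r − q) = ln(F/S)/T
ln(7448.37/7270.53) = ln(1.024460) = 0.024166
(r − q) = 0.024166 / (5/12) = 0.057998
r = ln(F/S)/T + q = 0.057998 + 0.0198 = 0.077798
r = 7.78%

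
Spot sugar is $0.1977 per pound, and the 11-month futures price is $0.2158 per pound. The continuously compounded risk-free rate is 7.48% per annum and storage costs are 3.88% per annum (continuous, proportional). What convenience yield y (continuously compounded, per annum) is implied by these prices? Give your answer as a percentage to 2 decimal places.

F = S·e^((r+u−y)T) ⇒ (r+u−y) = ln(F/S)/T
ln(0.2158/0.1977) = 0.087601; /T ⇒ 0.095565
y = r + u − ln(F/S)/T = 0.0748 + 0.0388 − 0.095565 = 0.018035
y = 1.80%

1.80%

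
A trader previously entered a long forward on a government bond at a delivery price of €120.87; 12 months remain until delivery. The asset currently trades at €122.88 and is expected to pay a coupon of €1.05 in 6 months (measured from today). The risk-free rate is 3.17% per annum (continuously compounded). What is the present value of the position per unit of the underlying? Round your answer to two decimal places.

€4.75

PV(remaining coupons) I = 1.05·e^(−0.0317·6/12) = 1.0335
Current forward F = (S − I)·e^(rT) = (122.88 − 1.0335)·e^(0.0317·12/12) = 121.8465 × 1.032208 = 125.7709
Value (long) = (F − K)·e^(−rT) = (125.7709 − 120.87) × 0.968797 = 4.7480
Value = €4.75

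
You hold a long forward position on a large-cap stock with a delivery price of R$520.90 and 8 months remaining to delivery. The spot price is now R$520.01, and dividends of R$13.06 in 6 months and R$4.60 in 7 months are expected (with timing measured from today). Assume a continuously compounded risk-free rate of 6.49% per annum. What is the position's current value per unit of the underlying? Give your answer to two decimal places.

R$4.09

PV(remaining dividends) I = 13.06·e^(−0.0649·6/12) + 4.60·e^(−0.0649·7/12) = 17.0721
Current forward F = (S − I)·e^(rT) = (520.01 − 17.0721)·e^(0.0649·8/12) = 502.9379 × 1.044216 = 525.1758
Value (long) = (F − K)·e^(−rT) = (525.1758 − 520.90) × 0.957656 = 4.0947
Value = R$4.09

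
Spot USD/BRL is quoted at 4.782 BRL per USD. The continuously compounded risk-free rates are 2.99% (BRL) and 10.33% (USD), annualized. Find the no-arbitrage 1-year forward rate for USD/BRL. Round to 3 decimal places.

4.444

F = S·e^((r_BRL − r_USD)T) = 4.782 · e^((0.0299 − 0.1033) × 1)
= 4.782 · e^-0.073400 = 4.782 × 0.929229
F = 4.444 BRL per USD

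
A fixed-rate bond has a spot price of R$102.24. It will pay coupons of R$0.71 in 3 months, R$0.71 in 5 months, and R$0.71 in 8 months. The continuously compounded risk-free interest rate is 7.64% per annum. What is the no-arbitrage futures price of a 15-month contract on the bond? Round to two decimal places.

PV(coupons) I = 0.71·e^(−0.0764·3/12) + 0.71·e^(−0.0764·5/12) + 0.71·e^(−0.0764·8/12)
I = 0.6966 + 0.6878 + 0.6747 = 2.0591
F = (S − I)·e^(rT) = (102.24 − 2.0591) · e^(0.0764·15/12)
= 100.1809 · e^0.095500 = 100.1809 × 1.100209 = R$110.22

R$110.22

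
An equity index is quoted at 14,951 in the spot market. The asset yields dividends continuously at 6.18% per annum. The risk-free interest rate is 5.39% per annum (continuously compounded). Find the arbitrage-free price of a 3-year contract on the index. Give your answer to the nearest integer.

14,601

F = S·e^((r − q)T) = 14951 · e^((0.0539 − 0.0618) × 3)
= 14951 · e^-0.023700 = 14951 × 0.976579
F = 14,601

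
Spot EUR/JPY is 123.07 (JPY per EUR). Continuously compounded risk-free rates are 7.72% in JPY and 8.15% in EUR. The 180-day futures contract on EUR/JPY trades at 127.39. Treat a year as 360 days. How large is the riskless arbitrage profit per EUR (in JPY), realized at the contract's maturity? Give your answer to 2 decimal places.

4.58 per EUR (in JPY)

Fair futures: F* = S·e^(carry·T), with carry = (r_JPY − r_EUR) = 0.0772 − 0.0815 = -0.0043
F* = 123.07 · e^(-0.0043 × 180/360) = 123.07 · e^-0.002150 = 123.07 × 0.997852 = 122.8056
Market 127.39 > fair 122.8056: forward overpriced → cash-and-carry (buy spot, short the forward).
At maturity, profit = |F_mkt − F*| = |127.39 − 122.8056| = 4.58 per EUR (in JPY)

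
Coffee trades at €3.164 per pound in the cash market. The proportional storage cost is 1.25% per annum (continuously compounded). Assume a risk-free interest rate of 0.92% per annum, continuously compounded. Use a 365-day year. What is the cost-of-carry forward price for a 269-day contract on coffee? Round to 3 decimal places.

€3.215 per pound

Net carry = r + u − y = 0.0092 + 0.0125 − 0.0000 = 0.0217
F = S·e^((r+u−y)T) = 3.164 · e^(0.0217 × 269/365) = 3.164 · e^0.015993
= 3.164 × 1.016122 = €3.215 per pound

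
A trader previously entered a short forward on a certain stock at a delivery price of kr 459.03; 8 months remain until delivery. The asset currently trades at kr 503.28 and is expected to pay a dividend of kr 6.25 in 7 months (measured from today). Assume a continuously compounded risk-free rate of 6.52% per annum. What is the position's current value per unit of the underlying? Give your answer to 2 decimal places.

-kr 57.76

PV(remaining dividends) I = 6.25·e^(−0.0652·7/12) = 6.0168
Current forward F = (S − I)·e^(rT) = (503.28 − 6.0168)·e^(0.0652·8/12) = 497.2632 × 1.044425 = 519.3541
Value (long) = (F − K)·e^(−rT) = (519.3541 − 459.03) × 0.957464 = 57.7582
Short position value = −(long value) = -kr 57.76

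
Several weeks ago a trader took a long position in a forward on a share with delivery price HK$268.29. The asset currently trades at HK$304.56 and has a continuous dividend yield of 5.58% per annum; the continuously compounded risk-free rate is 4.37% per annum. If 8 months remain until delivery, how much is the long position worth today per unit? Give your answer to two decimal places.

HK$32.85

Current fair forward for the remaining 8 months: F = S·e^((r − q)·T), (r − q) = 0.0437 − 0.0558 = -0.0121
F = 304.56 · e^(-0.0121 × 8/12) = 304.56 × 0.991966 = 302.1132
Value of long forward = (F − K)·e^(−rT) = (302.1132 − 268.29) · e^(−0.0437·8/12)
= 33.8232 × 0.971287 = 32.85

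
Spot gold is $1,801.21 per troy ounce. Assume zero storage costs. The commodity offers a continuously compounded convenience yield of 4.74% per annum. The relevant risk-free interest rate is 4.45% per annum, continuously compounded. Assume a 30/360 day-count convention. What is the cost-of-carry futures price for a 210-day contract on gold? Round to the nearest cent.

Net carry = r + u − y = 0.0445 + 0.0000 − 0.0474 = -0.0029
F = S·e^((r+u−y)T) = 1801.21 · e^(-0.0029 × 210/360) = 1801.21 · e^-0.00169167
= 1801.21 × 0.99830976 = $1,798.17 per troy ounce

$1,798.17 per troy ounce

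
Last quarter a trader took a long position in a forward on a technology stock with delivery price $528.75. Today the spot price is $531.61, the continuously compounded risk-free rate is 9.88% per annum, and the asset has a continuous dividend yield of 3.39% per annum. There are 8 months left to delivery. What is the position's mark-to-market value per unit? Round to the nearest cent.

$24.69

Current fair forward for the remaining 8 months: F = S·e^((r − q)·T), (r − q) = 0.0988 − 0.0339 = 0.0649
F = 531.61 · e^(0.0649 × 8/12) = 531.61 × 1.044216 = 555.1157
Value of long forward = (F − K)·e^(−rT) = (555.1157 − 528.75) · e^(−0.0988·8/12)
= 26.3657 × 0.936256 = 24.69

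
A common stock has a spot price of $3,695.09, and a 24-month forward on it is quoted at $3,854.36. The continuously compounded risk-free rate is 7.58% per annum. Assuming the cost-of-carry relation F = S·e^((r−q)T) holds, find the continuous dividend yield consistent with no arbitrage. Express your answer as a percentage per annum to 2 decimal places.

5.47%

From F = S·e^((r−q)T): (r − q) = ln(F/S)/T
ln(3854.36/3695.09) = ln(1.043103) = 0.042200
(r − q) = 0.042200 / (24/12) = 0.021100
q = r − ln(F/S)/T = 0.0758 − 0.021100 = 0.054700
q = 5.47%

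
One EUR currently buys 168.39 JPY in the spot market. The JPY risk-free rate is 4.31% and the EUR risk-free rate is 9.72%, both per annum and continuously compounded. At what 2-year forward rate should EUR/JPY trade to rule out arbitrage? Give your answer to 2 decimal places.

F = S·e^((r_JPY − r_EUR)T) = 168.39 · e^((0.0431 − 0.0972) × 2)
= 168.39 · e^-0.108200 = 168.39 × 0.897448
F = 151.12 JPY per EUR

151.12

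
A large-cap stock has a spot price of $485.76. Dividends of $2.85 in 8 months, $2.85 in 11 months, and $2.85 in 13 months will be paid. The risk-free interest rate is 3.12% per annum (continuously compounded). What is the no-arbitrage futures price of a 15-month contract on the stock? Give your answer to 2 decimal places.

$496.43

PV(dividends) I = 2.85·e^(−0.0312·8/12) + 2.85·e^(−0.0312·11/12) + 2.85·e^(−0.0312·13/12)
I = 2.7913 + 2.7696 + 2.7553 = 8.3162
F = (S − I)·e^(rT) = (485.76 − 8.3162) · e^(0.0312·15/12)
= 477.4438 · e^0.039000 = 477.4438 × 1.039770 = $496.43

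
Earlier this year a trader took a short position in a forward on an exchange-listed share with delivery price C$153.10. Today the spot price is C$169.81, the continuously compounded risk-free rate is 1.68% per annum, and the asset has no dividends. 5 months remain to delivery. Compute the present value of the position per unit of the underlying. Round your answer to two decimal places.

-C$17.78

Current fair forward for the remaining 5 months: F = S·e^(r·T), r = 0.0168
F = 169.81 · e^(0.0168 × 5/12) = 169.81 × 1.007025 = 171.0029
Value of long forward = (F − K)·e^(−rT) = (171.0029 − 153.10) · e^(−0.0168·5/12)
= 17.9029 × 0.993024 = 17.78
Short position value = −(long value) = -C$17.78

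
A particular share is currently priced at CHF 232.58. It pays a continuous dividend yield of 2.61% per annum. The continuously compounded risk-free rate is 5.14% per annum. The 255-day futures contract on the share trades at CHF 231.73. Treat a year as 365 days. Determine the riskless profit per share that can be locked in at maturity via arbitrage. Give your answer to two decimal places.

Fair futures: F* = S·e^(carry·T), with carry = (r − q) = 0.0514 − 0.0261 = 0.0253
F* = 232.58 · e^(0.0253 × 255/365) = 232.58 · e^0.017675 = 232.58 × 1.017832 = CHF 236.7274
Market CHF 231.73 < fair CHF 236.7274: forward underpriced → reverse cash-and-carry (short spot, go long the forward).
At maturity, profit = |F_mkt − F*| = |231.73 − 236.7274| = CHF 5.00 per share

CHF 5.00 per share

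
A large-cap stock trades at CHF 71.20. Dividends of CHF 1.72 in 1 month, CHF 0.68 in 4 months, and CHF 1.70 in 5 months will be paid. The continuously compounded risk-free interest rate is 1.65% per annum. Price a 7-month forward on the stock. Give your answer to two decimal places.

PV(dividends) I = 1.72·e^(−0.0165·1/12) + 0.68·e^(−0.0165·4/12) + 1.70·e^(−0.0165·5/12)
I = 1.7176 + 0.6763 + 1.6884 = 4.0823
F = (S − I)·e^(rT) = (71.20 − 4.0823) · e^(0.0165·7/12)
= 67.1177 · e^0.009625 = 67.1177 × 1.009671 = CHF 67.77

CHF 67.77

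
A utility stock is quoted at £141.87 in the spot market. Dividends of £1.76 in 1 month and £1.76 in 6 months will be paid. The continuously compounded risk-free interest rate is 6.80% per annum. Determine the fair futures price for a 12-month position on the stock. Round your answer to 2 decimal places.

£148.16

PV(dividends) I = 1.76·e^(−0.0680·1/12) + 1.76·e^(−0.0680·6/12)
I = 1.7501 + 1.7012 = 3.4513
F = (S − I)·e^(rT) = (141.87 − 3.4513) · e^(0.0680·12/12)
= 138.4187 · e^0.068000 = 138.4187 × 1.070365 = £148.16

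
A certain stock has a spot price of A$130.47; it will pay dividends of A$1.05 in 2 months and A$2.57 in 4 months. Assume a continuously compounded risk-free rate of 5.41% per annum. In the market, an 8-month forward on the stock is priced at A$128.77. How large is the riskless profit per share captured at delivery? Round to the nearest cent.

A$2.80 per share

PV(dividends) I = 1.05·e^(−0.0541·2/12) + 2.57·e^(−0.0541·4/12) = 3.5646
Fair forward F* = (S − I)·e^(rT) = (130.47 − 3.5646)·e^0.036067 = 126.9054 × 1.036725 = 131.5660
Market A$128.77 < fair 131.5660: forward underpriced → reverse cash-and-carry (short the stock, invest proceeds at r, pay the dividends, go long the forward).
Profit at T = |F_mkt − F*| = |128.77 − 131.5660| = A$2.80 per share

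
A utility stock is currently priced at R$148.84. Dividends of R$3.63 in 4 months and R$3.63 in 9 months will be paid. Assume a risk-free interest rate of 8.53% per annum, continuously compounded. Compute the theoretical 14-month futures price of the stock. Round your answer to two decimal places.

R$156.76

PV(dividends) I = 3.63·e^(−0.0853·4/12) + 3.63·e^(−0.0853·9/12)
I = 3.5282 + 3.4050 = 6.9332
F = (S − I)·e^(rT) = (148.84 − 6.9332) · e^(0.0853·14/12)
= 141.9068 · e^0.099517 = 141.9068 × 1.104637 = R$156.76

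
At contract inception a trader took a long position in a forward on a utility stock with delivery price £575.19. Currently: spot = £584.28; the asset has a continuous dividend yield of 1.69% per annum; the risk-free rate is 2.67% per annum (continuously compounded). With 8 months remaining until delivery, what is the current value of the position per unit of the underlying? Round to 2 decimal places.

Current fair forward for the remaining 8 months: F = S·e^((r − q)·T), (r − q) = 0.0267 − 0.0169 = 0.0098
F = 584.28 · e^(0.0098 × 8/12) = 584.28 × 1.006555 = 588.1100
Value of long forward = (F − K)·e^(−rT) = (588.1100 − 575.19) · e^(−0.0267·8/12)
= 12.9200 × 0.982357 = 12.69

£12.69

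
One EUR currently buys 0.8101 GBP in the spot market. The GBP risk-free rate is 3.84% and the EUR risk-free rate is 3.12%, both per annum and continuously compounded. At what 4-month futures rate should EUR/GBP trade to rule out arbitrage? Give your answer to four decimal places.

0.8120

F = S·e^((r_GBP − r_EUR)T) = 0.8101 · e^((0.0384 − 0.0312) × 4/12)
= 0.8101 · e^0.002400 = 0.8101 × 1.002403
F = 0.8120 GBP per EUR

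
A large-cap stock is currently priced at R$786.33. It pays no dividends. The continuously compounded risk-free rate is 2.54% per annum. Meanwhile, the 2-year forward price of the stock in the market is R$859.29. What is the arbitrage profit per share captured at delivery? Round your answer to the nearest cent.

Fair forward: F* = S·e^(carry·T), with carry = r = 0.0254
F* = 786.33 · e^(0.0254 × 2) = 786.33 · e^0.050800 = 786.33 × 1.052112 = R$827.3072
Market R$859.29 > fair R$827.3072: forward overpriced → cash-and-carry (buy spot, short the forward).
At maturity, profit = |F_mkt − F*| = |859.29 − 827.3072| = R$31.98 per share

R$31.98 per share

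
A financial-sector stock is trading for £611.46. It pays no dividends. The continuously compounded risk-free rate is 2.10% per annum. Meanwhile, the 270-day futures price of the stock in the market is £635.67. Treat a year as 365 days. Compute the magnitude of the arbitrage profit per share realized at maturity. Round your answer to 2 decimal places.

£14.64 per share

Fair futures: F* = S·e^(carry·T), with carry = r = 0.0210
F* = 611.46 · e^(0.0210 × 270/365) = 611.46 · e^0.015534 = 611.46 × 1.015655 = £621.0324
Market £635.67 > fair £621.0324: forward overpriced → cash-and-carry (buy spot, short the forward).
At maturity, profit = |F_mkt − F*| = |635.67 − 621.0324| = £14.64 per share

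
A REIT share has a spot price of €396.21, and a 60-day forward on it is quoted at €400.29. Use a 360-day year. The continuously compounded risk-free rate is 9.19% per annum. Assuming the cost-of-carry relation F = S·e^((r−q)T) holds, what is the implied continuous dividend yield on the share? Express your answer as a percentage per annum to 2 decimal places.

3.04%

From F = S·e^((r−q)T): (r − q) = ln(F/S)/T
ln(400.29/396.21) = ln(1.010298) = 0.010245
(r − q) = 0.010245 / (60/360) = 0.061470
q = r − ln(F/S)/T = 0.0919 − 0.061470 = 0.030430
q = 3.04%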